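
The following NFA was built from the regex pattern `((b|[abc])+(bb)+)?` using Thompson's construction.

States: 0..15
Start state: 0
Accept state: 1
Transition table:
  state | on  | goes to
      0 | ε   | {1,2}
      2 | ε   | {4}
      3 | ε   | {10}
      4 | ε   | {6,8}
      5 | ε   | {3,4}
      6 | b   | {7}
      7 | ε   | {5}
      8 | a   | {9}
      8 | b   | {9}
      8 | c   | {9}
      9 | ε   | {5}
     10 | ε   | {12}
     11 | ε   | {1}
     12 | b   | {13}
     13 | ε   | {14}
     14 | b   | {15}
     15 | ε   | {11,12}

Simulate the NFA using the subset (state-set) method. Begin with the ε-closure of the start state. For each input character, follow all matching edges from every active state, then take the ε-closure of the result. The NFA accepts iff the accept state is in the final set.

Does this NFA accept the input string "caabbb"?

Answer: ACCEPT

Derivation:
start: ε-closure({0}) = {0,1,2,4,6,8}
'c' @ 1: {3,4,5,6,8,9,10,12}
'a' @ 2: {3,4,5,6,8,9,10,12}
'a' @ 3: {3,4,5,6,8,9,10,12}
'b' @ 4: {3,4,5,6,7,8,9,10,12,13,14}
'b' @ 5: {1,3,4,5,6,7,8,9,10,11,12,13,14,15}  ✓accept
'b' @ 6: {1,3,4,5,6,7,8,9,10,11,12,13,14,15}  ✓accept
final: {1,3,4,5,6,7,8,9,10,11,12,13,14,15}; accept 1 in set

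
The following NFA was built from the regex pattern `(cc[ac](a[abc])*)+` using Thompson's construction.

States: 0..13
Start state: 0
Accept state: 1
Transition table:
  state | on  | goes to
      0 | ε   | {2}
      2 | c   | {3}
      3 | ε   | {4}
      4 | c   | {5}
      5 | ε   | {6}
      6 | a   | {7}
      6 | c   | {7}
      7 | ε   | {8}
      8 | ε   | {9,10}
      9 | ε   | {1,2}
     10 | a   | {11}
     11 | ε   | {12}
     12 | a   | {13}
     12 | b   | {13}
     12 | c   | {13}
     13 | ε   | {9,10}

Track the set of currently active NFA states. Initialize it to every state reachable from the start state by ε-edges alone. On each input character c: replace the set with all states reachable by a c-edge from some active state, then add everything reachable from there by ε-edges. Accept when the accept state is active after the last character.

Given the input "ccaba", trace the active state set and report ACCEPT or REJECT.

Answer: REJECT

Trace:
initial (ε-close {0}): {0,2}
'c' @ 1: {3,4}
'c' @ 2: {5,6}
'a' @ 3: {1,2,7,8,9,10}  ✓accept
'b' @ 4: {}  — dead — no transitions
rest 'a' ignored (set empty)
final: {}; accept 1 not in set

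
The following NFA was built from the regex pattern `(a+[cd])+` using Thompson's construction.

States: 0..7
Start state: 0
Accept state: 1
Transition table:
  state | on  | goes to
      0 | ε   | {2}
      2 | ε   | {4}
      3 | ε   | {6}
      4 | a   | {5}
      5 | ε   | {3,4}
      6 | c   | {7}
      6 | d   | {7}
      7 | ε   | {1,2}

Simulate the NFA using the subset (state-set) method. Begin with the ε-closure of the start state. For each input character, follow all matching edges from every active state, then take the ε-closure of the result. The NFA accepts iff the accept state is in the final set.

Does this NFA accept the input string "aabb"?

start: ε-closure({0}) = {0,2,4}
'a' @ 1: {3,4,5,6}
'a' @ 2: {3,4,5,6}
'b' @ 3: {}  — no active states
rest 'b' ignored (set empty)
after full input: {}  (accept=1 not in)

Answer: REJECT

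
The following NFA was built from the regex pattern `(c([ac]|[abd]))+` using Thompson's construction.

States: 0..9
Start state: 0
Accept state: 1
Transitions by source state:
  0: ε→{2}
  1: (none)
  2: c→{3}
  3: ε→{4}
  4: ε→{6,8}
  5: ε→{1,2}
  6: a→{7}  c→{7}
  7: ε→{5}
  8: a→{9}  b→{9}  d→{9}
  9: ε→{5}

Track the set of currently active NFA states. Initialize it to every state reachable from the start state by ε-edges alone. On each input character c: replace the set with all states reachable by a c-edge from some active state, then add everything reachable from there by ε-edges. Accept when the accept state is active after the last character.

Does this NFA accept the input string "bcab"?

Answer: REJECT

Derivation:
S₀ = ε-closure({0}) = {0,2}
'b' @ 1: {}  — state set empty
rest 'cab' ignored (set empty)
final: {}; accept 1 not in set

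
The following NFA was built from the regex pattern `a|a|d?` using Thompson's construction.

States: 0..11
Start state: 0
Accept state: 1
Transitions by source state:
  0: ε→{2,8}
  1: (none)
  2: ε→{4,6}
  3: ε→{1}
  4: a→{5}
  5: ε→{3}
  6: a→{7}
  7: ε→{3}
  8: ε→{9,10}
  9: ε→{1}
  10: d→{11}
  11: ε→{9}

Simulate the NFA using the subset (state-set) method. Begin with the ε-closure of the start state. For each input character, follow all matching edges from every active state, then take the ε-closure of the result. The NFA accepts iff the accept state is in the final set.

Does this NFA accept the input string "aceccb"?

Answer: REJECT

Steps:
start: ε-closure({0}) = {0,1,2,4,6,8,9,10}
'a' @ 1: {1,3,5,7}  ✓accept
'c' @ 2: {}  — state set empty
rest 'eccb' ignored (set empty)
after full input: {}  (accept=1 not in)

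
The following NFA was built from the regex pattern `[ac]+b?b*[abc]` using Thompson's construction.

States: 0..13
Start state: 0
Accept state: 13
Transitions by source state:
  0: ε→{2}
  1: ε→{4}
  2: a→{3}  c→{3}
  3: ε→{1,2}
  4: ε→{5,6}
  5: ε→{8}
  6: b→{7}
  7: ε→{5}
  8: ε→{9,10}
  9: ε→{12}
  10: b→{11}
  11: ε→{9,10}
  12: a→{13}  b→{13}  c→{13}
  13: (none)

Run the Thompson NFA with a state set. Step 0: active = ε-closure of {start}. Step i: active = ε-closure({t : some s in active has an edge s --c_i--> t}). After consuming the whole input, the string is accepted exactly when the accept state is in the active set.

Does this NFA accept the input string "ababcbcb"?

Answer: REJECT

Derivation:
initial (ε-close {0}): {0,2}
'a' @ 1: {1,2,3,4,5,6,8,9,10,12}
'b' @ 2: {5,7,8,9,10,11,12,13}  ✓accept
'a' @ 3: {13}  ✓accept
'b' @ 4: {}  — state set empty
rest 'cbcb' ignored (set empty)
after full input: {}  (accept=13 not in)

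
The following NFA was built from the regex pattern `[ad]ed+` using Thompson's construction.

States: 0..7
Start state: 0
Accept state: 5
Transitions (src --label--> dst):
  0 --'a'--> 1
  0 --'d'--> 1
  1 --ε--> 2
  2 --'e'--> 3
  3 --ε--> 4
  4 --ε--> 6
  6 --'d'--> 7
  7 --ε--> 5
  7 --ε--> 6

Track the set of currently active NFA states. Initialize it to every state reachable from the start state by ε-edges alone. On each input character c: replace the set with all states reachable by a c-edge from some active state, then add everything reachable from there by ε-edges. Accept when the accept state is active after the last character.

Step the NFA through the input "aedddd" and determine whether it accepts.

S₀ = ε-closure({0}) = {0}
'a' @ 1: {1,2}
'e' @ 2: {3,4,6}
'd' @ 3: {5,6,7}  [accepting]
'd' @ 4: {5,6,7}  [accepting]
'd' @ 5: {5,6,7}  [accepting]
'd' @ 6: {5,6,7}  [accepting]
after full input: {5,6,7}  (accept=5 in)

Answer: ACCEPT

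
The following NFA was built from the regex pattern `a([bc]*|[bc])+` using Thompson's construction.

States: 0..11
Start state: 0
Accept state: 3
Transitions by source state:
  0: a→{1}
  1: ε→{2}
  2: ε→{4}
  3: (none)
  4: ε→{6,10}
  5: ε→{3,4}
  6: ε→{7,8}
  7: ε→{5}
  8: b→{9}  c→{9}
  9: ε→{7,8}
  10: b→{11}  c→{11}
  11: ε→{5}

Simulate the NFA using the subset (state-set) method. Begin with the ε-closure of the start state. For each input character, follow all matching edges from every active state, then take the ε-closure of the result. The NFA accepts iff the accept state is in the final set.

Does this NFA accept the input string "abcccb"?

Answer: ACCEPT

Derivation:
start: ε-closure({0}) = {0}
'a' @ 1: {1,2,3,4,5,6,7,8,10}  [accepting]
'b' @ 2: {3,4,5,6,7,8,9,10,11}  [accepting]
'c' @ 3: {3,4,5,6,7,8,9,10,11}  [accepting]
'c' @ 4: {3,4,5,6,7,8,9,10,11}  [accepting]
'c' @ 5: {3,4,5,6,7,8,9,10,11}  [accepting]
'b' @ 6: {3,4,5,6,7,8,9,10,11}  [accepting]
final: {3,4,5,6,7,8,9,10,11}; accept 3 in set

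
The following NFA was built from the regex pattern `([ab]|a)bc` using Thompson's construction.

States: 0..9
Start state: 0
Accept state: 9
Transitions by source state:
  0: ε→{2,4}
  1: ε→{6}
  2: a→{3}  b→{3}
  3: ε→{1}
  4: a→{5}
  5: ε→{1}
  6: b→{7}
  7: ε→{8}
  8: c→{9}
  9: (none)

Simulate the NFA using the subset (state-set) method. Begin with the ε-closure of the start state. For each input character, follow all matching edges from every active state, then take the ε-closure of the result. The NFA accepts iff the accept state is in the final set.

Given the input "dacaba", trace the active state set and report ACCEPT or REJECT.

start: ε-closure({0}) = {0,2,4}
'd' @ 1: {}  — state set empty
rest 'acaba' ignored (set empty)
after full input: {}  (accept=9 not in)

Answer: REJECT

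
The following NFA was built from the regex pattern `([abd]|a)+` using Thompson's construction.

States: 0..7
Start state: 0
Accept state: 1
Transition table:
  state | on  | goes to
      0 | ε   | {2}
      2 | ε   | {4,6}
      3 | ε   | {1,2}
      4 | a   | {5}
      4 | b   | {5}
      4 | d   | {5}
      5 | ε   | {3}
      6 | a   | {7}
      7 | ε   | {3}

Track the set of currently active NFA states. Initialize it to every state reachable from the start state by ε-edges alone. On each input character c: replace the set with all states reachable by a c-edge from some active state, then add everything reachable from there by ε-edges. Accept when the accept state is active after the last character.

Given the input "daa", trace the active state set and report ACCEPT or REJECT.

start: ε-closure({0}) = {0,2,4,6}
'd' @ 1: {1,2,3,4,5,6}  (accept∈set)
'a' @ 2: {1,2,3,4,5,6,7}  (accept∈set)
'a' @ 3: {1,2,3,4,5,6,7}  (accept∈set)
end set {1,2,3,4,5,6,7} — state 1 in

Answer: ACCEPT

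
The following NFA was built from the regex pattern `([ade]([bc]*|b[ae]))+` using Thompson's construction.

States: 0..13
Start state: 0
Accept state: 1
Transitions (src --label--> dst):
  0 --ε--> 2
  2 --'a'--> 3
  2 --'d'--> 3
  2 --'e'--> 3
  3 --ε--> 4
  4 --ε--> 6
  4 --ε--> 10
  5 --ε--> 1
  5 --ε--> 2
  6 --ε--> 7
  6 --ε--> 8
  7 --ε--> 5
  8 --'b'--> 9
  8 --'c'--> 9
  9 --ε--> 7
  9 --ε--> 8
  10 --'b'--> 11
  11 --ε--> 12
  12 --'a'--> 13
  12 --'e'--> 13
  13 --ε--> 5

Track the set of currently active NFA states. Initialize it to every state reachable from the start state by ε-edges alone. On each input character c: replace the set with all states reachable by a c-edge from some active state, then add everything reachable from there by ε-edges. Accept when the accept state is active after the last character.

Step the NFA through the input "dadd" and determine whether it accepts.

S₀ = ε-closure({0}) = {0,2}
'd' @ 1: {1,2,3,4,5,6,7,8,10}  (accept∈set)
'a' @ 2: {1,2,3,4,5,6,7,8,10}  (accept∈set)
'd' @ 3: {1,2,3,4,5,6,7,8,10}  (accept∈set)
'd' @ 4: {1,2,3,4,5,6,7,8,10}  (accept∈set)
after full input: {1,2,3,4,5,6,7,8,10}  (accept=1 in)

Answer: ACCEPT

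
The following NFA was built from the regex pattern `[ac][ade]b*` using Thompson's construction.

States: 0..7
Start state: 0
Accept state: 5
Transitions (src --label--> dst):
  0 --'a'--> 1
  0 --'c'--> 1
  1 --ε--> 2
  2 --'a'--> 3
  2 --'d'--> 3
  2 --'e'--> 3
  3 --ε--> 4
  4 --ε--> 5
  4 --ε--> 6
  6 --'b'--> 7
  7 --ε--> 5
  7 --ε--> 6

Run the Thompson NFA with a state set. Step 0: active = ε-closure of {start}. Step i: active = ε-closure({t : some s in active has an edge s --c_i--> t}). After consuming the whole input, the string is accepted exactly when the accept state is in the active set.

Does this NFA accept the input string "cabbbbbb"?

Answer: ACCEPT

Derivation:
S₀ = ε-closure({0}) = {0}
'c' @ 1: {1,2}
'a' @ 2: {3,4,5,6}  ✓accept
'b' @ 3: {5,6,7}  ✓accept
'b' @ 4: {5,6,7}  ✓accept
'b' @ 5: {5,6,7}  ✓accept
'b' @ 6: {5,6,7}  ✓accept
'b' @ 7: {5,6,7}  ✓accept
'b' @ 8: {5,6,7}  ✓accept
final: {5,6,7}; accept 5 in set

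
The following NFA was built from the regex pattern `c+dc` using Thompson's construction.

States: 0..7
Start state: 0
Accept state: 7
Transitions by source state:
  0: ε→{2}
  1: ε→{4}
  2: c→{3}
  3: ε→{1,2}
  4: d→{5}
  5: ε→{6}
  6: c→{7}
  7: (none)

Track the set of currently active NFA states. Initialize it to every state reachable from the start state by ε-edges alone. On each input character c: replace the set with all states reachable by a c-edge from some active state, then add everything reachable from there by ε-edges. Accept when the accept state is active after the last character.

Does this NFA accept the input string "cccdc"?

start: ε-closure({0}) = {0,2}
'c' @ 1: {1,2,3,4}
'c' @ 2: {1,2,3,4}
'c' @ 3: {1,2,3,4}
'd' @ 4: {5,6}
'c' @ 5: {7}  (accept∈set)
final: {7}; accept 7 in set

Answer: ACCEPT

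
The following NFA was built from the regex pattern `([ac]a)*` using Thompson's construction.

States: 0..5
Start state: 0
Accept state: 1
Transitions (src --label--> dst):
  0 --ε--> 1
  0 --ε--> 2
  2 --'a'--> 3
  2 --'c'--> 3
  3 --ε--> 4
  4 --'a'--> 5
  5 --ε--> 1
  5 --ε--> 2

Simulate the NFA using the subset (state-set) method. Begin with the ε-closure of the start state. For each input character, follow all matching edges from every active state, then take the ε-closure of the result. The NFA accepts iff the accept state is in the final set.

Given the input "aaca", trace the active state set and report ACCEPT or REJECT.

Answer: ACCEPT

Steps:
start: ε-closure({0}) = {0,1,2}
'a' @ 1: {3,4}
'a' @ 2: {1,2,5}  ✓accept
'c' @ 3: {3,4}
'a' @ 4: {1,2,5}  ✓accept
end set {1,2,5} — state 1 in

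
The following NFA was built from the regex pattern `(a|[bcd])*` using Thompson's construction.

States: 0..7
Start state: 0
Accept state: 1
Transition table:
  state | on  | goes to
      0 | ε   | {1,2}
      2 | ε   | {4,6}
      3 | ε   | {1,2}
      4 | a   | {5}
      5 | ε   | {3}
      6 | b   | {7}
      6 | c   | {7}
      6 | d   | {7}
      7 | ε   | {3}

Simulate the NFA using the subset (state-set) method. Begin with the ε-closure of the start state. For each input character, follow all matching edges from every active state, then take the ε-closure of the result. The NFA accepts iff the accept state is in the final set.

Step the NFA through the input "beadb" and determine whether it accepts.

S₀ = ε-closure({0}) = {0,1,2,4,6}
'b' @ 1: {1,2,3,4,6,7}  ✓accept
'e' @ 2: {}  — no active states
rest 'adb' ignored (set empty)
after full input: {}  (accept=1 not in)

Answer: REJECT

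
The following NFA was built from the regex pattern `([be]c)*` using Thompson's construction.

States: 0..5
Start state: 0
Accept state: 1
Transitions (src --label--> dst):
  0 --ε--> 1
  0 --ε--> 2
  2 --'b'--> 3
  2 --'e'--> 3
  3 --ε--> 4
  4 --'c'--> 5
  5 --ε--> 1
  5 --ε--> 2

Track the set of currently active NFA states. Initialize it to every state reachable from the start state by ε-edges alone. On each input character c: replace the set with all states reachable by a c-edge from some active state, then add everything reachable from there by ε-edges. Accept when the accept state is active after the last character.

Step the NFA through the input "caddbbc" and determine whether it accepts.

Answer: REJECT

Derivation:
initial (ε-close {0}): {0,1,2}
'c' @ 1: {}  — no active states
rest 'addbbc' ignored (set empty)
final: {}; accept 1 not in set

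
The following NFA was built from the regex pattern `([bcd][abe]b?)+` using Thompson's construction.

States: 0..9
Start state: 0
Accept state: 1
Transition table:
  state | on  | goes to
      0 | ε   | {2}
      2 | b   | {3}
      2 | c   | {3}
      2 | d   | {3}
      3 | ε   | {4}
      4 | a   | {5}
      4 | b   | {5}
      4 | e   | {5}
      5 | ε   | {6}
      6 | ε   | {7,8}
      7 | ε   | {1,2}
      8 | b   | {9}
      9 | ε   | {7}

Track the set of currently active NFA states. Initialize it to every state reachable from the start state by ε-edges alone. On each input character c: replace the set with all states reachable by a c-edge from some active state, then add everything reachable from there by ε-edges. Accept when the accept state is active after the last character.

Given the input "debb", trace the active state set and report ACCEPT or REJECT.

initial (ε-close {0}): {0,2}
'd' @ 1: {3,4}
'e' @ 2: {1,2,5,6,7,8}  ✓accept
'b' @ 3: {1,2,3,4,7,9}  ✓accept
'b' @ 4: {1,2,3,4,5,6,7,8}  ✓accept
final: {1,2,3,4,5,6,7,8}; accept 1 in set

Answer: ACCEPT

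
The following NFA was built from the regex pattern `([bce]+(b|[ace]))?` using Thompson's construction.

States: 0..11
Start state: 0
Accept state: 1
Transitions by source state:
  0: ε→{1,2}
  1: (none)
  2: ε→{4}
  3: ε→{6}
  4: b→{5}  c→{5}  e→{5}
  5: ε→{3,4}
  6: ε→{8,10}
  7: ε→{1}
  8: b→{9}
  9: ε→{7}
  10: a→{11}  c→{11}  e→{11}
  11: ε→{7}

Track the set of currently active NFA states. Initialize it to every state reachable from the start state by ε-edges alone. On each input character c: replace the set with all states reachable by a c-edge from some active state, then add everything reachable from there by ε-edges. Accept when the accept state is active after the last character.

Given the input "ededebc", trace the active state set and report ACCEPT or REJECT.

initial (ε-close {0}): {0,1,2,4}
'e' @ 1: {3,4,5,6,8,10}
'd' @ 2: {}  — dead — no transitions
rest 'edebc' ignored (set empty)
final: {}; accept 1 not in set

Answer: REJECT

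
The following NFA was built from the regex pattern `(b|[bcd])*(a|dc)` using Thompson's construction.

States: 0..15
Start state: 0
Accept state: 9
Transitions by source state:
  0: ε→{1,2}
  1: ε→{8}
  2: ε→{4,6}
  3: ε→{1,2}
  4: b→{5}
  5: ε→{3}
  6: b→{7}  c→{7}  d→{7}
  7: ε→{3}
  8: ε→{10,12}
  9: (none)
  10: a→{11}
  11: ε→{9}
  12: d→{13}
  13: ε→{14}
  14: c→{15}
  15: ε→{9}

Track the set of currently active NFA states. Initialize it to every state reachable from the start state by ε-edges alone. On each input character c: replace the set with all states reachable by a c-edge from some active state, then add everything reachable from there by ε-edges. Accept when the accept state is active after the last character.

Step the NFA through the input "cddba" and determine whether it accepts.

Answer: ACCEPT

Derivation:
initial (ε-close {0}): {0,1,2,4,6,8,10,12}
'c' @ 1: {1,2,3,4,6,7,8,10,12}
'd' @ 2: {1,2,3,4,6,7,8,10,12,13,14}
'd' @ 3: {1,2,3,4,6,7,8,10,12,13,14}
'b' @ 4: {1,2,3,4,5,6,7,8,10,12}
'a' @ 5: {9,11}  ✓accept
after full input: {9,11}  (accept=9 in)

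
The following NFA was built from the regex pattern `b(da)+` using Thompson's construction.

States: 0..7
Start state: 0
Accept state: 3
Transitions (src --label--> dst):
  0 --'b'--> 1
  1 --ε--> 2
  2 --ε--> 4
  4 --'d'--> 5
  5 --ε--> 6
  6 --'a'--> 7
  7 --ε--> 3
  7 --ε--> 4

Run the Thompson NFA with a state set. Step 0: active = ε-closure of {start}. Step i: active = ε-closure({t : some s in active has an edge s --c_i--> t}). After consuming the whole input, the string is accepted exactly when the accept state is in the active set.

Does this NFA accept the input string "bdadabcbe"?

initial (ε-close {0}): {0}
'b' @ 1: {1,2,4}
'd' @ 2: {5,6}
'a' @ 3: {3,4,7}  [accepting]
'd' @ 4: {5,6}
'a' @ 5: {3,4,7}  [accepting]
'b' @ 6: {}  — no active states
rest 'cbe' ignored (set empty)
final: {}; accept 3 not in set

Answer: REJECT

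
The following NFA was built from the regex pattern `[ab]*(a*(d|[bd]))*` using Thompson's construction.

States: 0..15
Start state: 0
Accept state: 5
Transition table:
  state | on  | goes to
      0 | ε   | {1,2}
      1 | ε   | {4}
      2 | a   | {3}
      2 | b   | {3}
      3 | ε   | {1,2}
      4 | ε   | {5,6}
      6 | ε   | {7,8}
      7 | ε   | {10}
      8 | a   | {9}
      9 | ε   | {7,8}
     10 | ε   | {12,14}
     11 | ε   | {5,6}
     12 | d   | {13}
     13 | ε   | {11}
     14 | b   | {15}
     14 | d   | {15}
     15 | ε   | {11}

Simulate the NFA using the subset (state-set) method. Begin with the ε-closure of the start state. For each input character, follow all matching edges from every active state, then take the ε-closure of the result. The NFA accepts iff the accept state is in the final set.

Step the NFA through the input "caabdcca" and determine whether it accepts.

S₀ = ε-closure({0}) = {0,1,2,4,5,6,7,8,10,12,14}
'c' @ 1: {}  — state set empty
rest 'aabdcca' ignored (set empty)
final: {}; accept 5 not in set

Answer: REJECT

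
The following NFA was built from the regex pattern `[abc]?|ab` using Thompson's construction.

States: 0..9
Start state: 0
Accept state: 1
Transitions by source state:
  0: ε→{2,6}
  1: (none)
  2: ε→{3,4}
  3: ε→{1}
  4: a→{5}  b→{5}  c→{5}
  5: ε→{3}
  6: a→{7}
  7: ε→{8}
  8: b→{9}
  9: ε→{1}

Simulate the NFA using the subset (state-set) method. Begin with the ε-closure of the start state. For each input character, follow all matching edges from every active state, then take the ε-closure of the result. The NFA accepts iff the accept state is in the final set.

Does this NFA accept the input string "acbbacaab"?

start: ε-closure({0}) = {0,1,2,3,4,6}
'a' @ 1: {1,3,5,7,8}  ✓accept
'c' @ 2: {}  — dead — no transitions
rest 'bbacaab' ignored (set empty)
end set {} — state 1 not in

Answer: REJECT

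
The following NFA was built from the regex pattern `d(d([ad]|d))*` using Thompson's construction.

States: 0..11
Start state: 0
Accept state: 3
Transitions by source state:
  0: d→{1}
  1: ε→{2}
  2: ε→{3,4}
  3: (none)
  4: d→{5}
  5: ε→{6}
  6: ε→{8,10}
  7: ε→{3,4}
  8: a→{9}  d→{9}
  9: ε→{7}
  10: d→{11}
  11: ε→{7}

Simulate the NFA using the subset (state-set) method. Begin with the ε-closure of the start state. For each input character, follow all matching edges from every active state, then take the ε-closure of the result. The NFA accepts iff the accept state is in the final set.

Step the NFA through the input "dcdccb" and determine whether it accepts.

Answer: REJECT

Steps:
initial (ε-close {0}): {0}
'd' @ 1: {1,2,3,4}  (accept∈set)
'c' @ 2: {}  — state set empty
rest 'dccb' ignored (set empty)
final: {}; accept 3 not in set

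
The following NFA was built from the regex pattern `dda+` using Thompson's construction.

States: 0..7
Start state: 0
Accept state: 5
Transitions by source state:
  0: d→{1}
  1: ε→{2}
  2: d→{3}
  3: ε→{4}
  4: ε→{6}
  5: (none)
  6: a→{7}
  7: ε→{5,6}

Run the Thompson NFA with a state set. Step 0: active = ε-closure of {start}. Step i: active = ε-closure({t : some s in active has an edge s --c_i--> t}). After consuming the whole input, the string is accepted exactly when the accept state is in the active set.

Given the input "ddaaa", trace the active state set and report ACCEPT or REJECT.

Answer: ACCEPT

Trace:
start: ε-closure({0}) = {0}
'd' @ 1: {1,2}
'd' @ 2: {3,4,6}
'a' @ 3: {5,6,7}  [accepting]
'a' @ 4: {5,6,7}  [accepting]
'a' @ 5: {5,6,7}  [accepting]
after full input: {5,6,7}  (accept=5 in)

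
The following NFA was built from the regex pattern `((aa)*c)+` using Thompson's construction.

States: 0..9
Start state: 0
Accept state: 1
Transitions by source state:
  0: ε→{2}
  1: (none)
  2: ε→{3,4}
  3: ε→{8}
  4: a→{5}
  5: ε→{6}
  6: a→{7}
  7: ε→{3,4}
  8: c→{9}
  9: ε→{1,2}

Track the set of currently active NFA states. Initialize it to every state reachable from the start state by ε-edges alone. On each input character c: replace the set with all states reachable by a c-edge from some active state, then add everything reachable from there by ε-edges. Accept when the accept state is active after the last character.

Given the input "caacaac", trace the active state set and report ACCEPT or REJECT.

start: ε-closure({0}) = {0,2,3,4,8}
'c' @ 1: {1,2,3,4,8,9}  [accepting]
'a' @ 2: {5,6}
'a' @ 3: {3,4,7,8}
'c' @ 4: {1,2,3,4,8,9}  [accepting]
'a' @ 5: {5,6}
'a' @ 6: {3,4,7,8}
'c' @ 7: {1,2,3,4,8,9}  [accepting]
end set {1,2,3,4,8,9} — state 1 in

Answer: ACCEPT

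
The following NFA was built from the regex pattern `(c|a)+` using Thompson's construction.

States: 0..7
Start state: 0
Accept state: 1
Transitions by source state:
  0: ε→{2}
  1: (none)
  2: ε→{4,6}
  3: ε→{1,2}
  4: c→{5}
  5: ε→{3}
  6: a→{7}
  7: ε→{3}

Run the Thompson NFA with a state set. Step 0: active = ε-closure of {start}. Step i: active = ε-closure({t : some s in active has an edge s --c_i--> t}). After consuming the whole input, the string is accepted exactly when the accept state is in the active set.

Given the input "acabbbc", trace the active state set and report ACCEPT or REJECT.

Answer: REJECT

Trace:
start: ε-closure({0}) = {0,2,4,6}
'a' @ 1: {1,2,3,4,6,7}  (accept∈set)
'c' @ 2: {1,2,3,4,5,6}  (accept∈set)
'a' @ 3: {1,2,3,4,6,7}  (accept∈set)
'b' @ 4: {}  — no active states
rest 'bbc' ignored (set empty)
final: {}; accept 1 not in set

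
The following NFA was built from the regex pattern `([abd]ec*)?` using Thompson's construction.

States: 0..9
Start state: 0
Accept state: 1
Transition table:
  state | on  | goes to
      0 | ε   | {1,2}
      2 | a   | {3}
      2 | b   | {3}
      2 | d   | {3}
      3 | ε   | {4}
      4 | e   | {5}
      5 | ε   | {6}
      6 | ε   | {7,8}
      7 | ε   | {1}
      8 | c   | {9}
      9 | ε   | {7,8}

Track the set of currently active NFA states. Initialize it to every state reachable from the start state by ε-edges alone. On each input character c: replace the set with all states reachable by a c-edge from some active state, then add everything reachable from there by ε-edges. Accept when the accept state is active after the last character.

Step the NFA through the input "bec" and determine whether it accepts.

initial (ε-close {0}): {0,1,2}
'b' @ 1: {3,4}
'e' @ 2: {1,5,6,7,8}  (accept∈set)
'c' @ 3: {1,7,8,9}  (accept∈set)
end set {1,7,8,9} — state 1 in

Answer: ACCEPT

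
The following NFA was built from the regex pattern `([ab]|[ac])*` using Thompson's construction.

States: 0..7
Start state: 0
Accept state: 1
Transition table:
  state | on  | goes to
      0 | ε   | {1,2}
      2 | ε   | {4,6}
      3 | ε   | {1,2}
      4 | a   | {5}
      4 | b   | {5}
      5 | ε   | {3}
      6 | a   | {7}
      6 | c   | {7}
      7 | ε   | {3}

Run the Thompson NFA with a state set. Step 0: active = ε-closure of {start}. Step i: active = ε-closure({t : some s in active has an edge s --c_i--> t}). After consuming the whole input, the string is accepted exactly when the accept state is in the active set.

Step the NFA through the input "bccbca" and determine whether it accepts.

Answer: ACCEPT

Steps:
initial (ε-close {0}): {0,1,2,4,6}
'b' @ 1: {1,2,3,4,5,6}  ✓accept
'c' @ 2: {1,2,3,4,6,7}  ✓accept
'c' @ 3: {1,2,3,4,6,7}  ✓accept
'b' @ 4: {1,2,3,4,5,6}  ✓accept
'c' @ 5: {1,2,3,4,6,7}  ✓accept
'a' @ 6: {1,2,3,4,5,6,7}  ✓accept
end set {1,2,3,4,5,6,7} — state 1 in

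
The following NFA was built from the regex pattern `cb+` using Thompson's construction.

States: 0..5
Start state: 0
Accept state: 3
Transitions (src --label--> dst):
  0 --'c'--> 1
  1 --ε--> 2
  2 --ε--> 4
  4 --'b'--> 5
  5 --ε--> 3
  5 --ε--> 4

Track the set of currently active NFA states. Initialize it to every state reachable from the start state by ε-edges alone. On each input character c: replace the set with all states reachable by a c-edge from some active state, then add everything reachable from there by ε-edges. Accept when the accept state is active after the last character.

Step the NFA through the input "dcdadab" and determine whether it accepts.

Answer: REJECT

Steps:
S₀ = ε-closure({0}) = {0}
'd' @ 1: {}  — no active states
rest 'cdadab' ignored (set empty)
after full input: {}  (accept=3 not in)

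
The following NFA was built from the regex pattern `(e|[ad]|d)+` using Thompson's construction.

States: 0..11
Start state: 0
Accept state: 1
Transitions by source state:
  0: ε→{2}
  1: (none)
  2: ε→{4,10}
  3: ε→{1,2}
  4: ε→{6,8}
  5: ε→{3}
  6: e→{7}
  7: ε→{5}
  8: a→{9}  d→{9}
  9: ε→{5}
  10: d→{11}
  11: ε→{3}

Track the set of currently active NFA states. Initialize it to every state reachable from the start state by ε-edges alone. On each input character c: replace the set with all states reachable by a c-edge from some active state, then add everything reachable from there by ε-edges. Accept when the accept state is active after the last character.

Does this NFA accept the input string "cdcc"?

Answer: REJECT

Derivation:
S₀ = ε-closure({0}) = {0,2,4,6,8,10}
'c' @ 1: {}  — no active states
rest 'dcc' ignored (set empty)
after full input: {}  (accept=1 not in)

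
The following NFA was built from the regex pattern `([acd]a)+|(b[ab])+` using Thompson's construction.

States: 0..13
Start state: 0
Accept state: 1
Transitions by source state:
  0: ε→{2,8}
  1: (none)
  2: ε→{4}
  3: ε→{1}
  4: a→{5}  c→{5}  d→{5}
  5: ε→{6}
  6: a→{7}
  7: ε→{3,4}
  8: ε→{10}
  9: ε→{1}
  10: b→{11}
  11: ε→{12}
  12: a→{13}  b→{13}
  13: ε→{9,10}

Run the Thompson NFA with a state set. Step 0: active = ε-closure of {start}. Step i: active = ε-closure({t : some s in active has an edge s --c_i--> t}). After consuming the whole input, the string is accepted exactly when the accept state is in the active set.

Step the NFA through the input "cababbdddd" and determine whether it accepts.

Answer: REJECT

Trace:
start: ε-closure({0}) = {0,2,4,8,10}
'c' @ 1: {5,6}
'a' @ 2: {1,3,4,7}  (accept∈set)
'b' @ 3: {}  — state set empty
rest 'abbdddd' ignored (set empty)
final: {}; accept 1 not in set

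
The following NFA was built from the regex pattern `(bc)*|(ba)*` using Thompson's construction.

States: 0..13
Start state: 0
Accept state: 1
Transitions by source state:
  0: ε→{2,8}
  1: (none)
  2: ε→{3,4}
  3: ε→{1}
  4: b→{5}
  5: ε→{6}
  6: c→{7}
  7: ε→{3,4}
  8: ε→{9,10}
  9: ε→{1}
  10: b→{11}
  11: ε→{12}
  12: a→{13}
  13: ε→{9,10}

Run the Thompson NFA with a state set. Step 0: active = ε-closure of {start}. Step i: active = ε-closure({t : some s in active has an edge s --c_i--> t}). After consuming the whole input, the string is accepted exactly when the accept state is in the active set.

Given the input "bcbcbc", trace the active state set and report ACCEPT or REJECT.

Answer: ACCEPT

Trace:
initial (ε-close {0}): {0,1,2,3,4,8,9,10}
'b' @ 1: {5,6,11,12}
'c' @ 2: {1,3,4,7}  [accepting]
'b' @ 3: {5,6}
'c' @ 4: {1,3,4,7}  [accepting]
'b' @ 5: {5,6}
'c' @ 6: {1,3,4,7}  [accepting]
end set {1,3,4,7} — state 1 in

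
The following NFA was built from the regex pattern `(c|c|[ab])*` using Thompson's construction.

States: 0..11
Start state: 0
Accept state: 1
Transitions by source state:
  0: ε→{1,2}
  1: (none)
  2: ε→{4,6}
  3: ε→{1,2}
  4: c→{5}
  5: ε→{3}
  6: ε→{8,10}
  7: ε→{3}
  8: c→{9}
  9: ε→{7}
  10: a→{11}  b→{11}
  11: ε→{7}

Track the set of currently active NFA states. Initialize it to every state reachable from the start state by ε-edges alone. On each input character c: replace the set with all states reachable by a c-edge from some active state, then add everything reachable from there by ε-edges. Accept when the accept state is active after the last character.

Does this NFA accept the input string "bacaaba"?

Answer: ACCEPT

Steps:
start: ε-closure({0}) = {0,1,2,4,6,8,10}
'b' @ 1: {1,2,3,4,6,7,8,10,11}  (accept∈set)
'a' @ 2: {1,2,3,4,6,7,8,10,11}  (accept∈set)
'c' @ 3: {1,2,3,4,5,6,7,8,9,10}  (accept∈set)
'a' @ 4: {1,2,3,4,6,7,8,10,11}  (accept∈set)
'a' @ 5: {1,2,3,4,6,7,8,10,11}  (accept∈set)
'b' @ 6: {1,2,3,4,6,7,8,10,11}  (accept∈set)
'a' @ 7: {1,2,3,4,6,7,8,10,11}  (accept∈set)
end set {1,2,3,4,6,7,8,10,11} — state 1 in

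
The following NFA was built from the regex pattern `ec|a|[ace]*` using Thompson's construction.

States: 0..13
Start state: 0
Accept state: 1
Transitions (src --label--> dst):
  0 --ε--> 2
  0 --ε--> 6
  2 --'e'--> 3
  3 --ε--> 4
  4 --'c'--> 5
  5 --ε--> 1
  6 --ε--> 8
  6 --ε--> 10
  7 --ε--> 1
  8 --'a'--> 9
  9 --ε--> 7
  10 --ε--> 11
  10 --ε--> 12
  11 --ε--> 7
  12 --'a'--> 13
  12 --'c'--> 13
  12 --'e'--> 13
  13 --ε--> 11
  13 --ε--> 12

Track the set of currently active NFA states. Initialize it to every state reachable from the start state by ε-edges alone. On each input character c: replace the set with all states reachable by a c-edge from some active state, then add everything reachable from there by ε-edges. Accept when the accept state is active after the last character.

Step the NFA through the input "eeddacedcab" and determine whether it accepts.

start: ε-closure({0}) = {0,1,2,6,7,8,10,11,12}
'e' @ 1: {1,3,4,7,11,12,13}  (accept∈set)
'e' @ 2: {1,7,11,12,13}  (accept∈set)
'd' @ 3: {}  — state set empty
rest 'dacedcab' ignored (set empty)
after full input: {}  (accept=1 not in)

Answer: REJECT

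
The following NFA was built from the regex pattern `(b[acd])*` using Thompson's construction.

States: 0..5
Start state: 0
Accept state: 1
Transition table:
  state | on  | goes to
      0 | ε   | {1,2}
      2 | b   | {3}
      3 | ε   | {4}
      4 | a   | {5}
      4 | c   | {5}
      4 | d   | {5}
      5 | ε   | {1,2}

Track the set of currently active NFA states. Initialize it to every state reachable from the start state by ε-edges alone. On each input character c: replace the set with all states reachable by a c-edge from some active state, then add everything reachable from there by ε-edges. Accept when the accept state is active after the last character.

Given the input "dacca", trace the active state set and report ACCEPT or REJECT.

initial (ε-close {0}): {0,1,2}
'd' @ 1: {}  — dead — no transitions
rest 'acca' ignored (set empty)
end set {} — state 1 not in

Answer: REJECT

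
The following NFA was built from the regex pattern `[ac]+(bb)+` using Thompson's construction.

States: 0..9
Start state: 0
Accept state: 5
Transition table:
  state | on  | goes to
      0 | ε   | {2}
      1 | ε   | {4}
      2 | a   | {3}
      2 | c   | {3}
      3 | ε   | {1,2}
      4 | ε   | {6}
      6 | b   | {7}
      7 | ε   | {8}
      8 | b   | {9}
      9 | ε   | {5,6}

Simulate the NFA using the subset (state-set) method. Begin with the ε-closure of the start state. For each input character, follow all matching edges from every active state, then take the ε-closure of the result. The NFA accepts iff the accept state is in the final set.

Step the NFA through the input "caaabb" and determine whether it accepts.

initial (ε-close {0}): {0,2}
'c' @ 1: {1,2,3,4,6}
'a' @ 2: {1,2,3,4,6}
'a' @ 3: {1,2,3,4,6}
'a' @ 4: {1,2,3,4,6}
'b' @ 5: {7,8}
'b' @ 6: {5,6,9}  [accepting]
end set {5,6,9} — state 5 in

Answer: ACCEPT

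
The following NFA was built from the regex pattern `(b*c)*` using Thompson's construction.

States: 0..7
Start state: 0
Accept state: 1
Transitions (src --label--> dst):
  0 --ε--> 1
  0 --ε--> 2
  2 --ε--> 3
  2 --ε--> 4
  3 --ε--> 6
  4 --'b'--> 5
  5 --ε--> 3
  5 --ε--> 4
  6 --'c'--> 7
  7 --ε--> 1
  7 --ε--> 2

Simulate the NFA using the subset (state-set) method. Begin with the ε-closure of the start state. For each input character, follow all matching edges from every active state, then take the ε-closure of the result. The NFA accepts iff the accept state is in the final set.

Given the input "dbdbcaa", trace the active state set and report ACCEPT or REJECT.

Answer: REJECT

Steps:
S₀ = ε-closure({0}) = {0,1,2,3,4,6}
'd' @ 1: {}  — state set empty
rest 'bdbcaa' ignored (set empty)
end set {} — state 1 not in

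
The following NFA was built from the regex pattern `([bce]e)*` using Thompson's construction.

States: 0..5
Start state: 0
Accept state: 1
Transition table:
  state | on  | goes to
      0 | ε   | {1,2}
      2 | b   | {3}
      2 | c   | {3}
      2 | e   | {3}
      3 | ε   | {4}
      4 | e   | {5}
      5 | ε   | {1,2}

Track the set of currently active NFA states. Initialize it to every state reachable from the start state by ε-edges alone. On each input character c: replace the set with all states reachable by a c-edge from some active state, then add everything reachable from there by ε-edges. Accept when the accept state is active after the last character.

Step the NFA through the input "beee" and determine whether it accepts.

Answer: ACCEPT

Steps:
start: ε-closure({0}) = {0,1,2}
'b' @ 1: {3,4}
'e' @ 2: {1,2,5}  [accepting]
'e' @ 3: {3,4}
'e' @ 4: {1,2,5}  [accepting]
after full input: {1,2,5}  (accept=1 in)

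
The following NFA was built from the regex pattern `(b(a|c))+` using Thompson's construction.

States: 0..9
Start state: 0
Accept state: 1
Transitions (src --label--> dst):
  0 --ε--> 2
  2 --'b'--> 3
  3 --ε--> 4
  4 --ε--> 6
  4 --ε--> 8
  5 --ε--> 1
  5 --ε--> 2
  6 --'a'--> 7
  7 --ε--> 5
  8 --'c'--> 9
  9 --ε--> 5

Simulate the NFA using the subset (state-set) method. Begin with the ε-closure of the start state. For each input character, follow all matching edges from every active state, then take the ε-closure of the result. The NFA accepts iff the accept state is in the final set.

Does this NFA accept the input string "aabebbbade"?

S₀ = ε-closure({0}) = {0,2}
'a' @ 1: {}  — state set empty
rest 'abebbbade' ignored (set empty)
end set {} — state 1 not in

Answer: REJECT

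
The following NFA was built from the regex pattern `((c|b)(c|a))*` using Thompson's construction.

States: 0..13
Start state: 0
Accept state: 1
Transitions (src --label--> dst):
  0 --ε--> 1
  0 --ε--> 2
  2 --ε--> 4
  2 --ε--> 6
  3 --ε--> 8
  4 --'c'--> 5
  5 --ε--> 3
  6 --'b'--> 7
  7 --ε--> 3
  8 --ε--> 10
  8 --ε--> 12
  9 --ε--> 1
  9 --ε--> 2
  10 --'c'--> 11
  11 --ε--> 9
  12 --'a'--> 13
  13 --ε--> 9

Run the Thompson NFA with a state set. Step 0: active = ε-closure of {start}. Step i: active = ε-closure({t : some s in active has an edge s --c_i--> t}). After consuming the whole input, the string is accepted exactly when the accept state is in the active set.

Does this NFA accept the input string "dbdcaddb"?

Answer: REJECT

Trace:
initial (ε-close {0}): {0,1,2,4,6}
'd' @ 1: {}  — dead — no transitions
rest 'bdcaddb' ignored (set empty)
end set {} — state 1 not in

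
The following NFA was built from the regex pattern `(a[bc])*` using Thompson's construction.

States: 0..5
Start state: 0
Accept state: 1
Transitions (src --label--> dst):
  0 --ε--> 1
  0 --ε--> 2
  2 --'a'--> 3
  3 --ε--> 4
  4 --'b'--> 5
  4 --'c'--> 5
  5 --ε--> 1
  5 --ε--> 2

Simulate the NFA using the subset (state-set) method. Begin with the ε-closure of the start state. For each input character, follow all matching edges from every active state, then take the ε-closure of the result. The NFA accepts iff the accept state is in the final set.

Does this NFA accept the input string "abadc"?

start: ε-closure({0}) = {0,1,2}
'a' @ 1: {3,4}
'b' @ 2: {1,2,5}  [accepting]
'a' @ 3: {3,4}
'd' @ 4: {}  — dead — no transitions
rest 'c' ignored (set empty)
after full input: {}  (accept=1 not in)

Answer: REJECT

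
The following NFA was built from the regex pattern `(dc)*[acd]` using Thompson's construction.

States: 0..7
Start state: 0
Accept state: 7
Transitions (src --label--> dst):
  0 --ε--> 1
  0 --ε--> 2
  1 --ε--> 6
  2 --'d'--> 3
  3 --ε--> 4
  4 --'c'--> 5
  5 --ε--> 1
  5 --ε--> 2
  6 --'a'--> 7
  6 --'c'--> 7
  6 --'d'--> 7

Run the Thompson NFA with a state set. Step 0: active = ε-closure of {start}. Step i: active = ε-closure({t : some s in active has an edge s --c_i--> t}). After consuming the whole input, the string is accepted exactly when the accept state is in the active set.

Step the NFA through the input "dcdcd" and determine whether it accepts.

Answer: ACCEPT

Trace:
S₀ = ε-closure({0}) = {0,1,2,6}
'd' @ 1: {3,4,7}  ✓accept
'c' @ 2: {1,2,5,6}
'd' @ 3: {3,4,7}  ✓accept
'c' @ 4: {1,2,5,6}
'd' @ 5: {3,4,7}  ✓accept
final: {3,4,7}; accept 7 in set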